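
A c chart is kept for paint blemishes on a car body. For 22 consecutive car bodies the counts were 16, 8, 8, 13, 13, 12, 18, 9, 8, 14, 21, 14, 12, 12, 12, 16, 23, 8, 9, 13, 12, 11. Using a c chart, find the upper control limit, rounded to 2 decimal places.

23.56

c̄ = (16 + 8 + 8 + 13 + 13 + 12 + 18 + 9 + 8 + 14 + 21 + 14 + 12 + 12 + 12 + 16 + 23 + 8 + 9 + 13 + 12 + 11) / 22 = 282 / 22 = 12.8182
UCL = c̄ + 3√c̄ = 12.8182 + 3 × √12.8182 = 12.8182 + 3 × 3.5802 = 23.5589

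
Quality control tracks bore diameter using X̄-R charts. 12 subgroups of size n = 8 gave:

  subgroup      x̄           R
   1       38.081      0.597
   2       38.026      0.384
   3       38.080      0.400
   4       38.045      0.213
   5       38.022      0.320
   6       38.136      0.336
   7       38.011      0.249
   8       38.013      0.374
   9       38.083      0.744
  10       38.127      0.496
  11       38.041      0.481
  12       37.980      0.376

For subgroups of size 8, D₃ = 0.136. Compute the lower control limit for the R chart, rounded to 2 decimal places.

0.06

R̄ = (0.597 + 0.384 + 0.400 + 0.213 + 0.320 + 0.336 + 0.249 + 0.374 + 0.744 + 0.496 + 0.481 + 0.376) / 12 = 4.9700 / 12 = 0.4142
LCL_R = D₃·R̄ = 0.136 × 0.4142 = 0.0563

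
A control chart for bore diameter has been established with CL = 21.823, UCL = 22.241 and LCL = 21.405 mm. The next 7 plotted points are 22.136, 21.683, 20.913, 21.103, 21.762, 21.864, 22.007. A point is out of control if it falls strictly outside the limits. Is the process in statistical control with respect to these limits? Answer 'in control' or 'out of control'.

out of control

Compare each point to [21.405, 22.241]: sample 3 = 20.913 < LCL; sample 4 = 21.103 < LCL.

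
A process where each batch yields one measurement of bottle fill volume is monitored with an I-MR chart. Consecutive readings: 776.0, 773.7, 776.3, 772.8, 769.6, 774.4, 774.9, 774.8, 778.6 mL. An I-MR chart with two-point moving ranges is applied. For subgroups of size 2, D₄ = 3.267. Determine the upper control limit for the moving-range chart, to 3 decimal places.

8.494

Moving ranges: 2.3, 2.6, 3.5, 3.2, 4.8, 0.5, 0.1, 3.8; M̄R̄ = 20.8000 / 8 = 2.6000
UCL_MR = D₄·M̄R̄ = 3.267 × 2.6000 = 8.4942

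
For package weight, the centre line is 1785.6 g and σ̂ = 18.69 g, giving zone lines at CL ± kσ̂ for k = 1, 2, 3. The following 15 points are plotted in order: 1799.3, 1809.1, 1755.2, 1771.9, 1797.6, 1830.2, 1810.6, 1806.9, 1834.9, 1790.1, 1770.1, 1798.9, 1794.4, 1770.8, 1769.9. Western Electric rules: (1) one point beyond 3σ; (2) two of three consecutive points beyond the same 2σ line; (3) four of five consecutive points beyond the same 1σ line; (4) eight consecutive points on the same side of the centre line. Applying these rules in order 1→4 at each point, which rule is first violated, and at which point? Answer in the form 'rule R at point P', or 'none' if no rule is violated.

rule 3 at point 9

Zone of each point (C = within 1σ̂, B = 1σ̂–2σ̂, A = 2σ̂–3σ̂, * = beyond 3σ̂; sign = side of CL): 1:+C, 2:+B, 3:-B, 4:-C, 5:+C, 6:+A, 7:+B, 8:+B, 9:+A, 10:+C, 11:-C, 12:+C, 13:+C, 14:-C, 15:-C
Rule 3 (four of five consecutive points beyond the same 1σ limit) is satisfied at point 9.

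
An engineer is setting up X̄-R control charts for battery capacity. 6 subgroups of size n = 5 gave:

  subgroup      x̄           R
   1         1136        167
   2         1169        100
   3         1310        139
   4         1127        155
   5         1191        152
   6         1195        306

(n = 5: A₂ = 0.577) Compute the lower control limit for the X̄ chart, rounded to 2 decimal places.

1090.01

X̄̄ = (1136 + 1169 + 1310 + 1127 + 1191 + 1195) / 6 = 7128.0000 / 6 = 1188.0000
R̄ = (167 + 100 + 139 + 155 + 152 + 306) / 6 = 1019.0000 / 6 = 169.8333
LCL = X̄̄ − A₂·R̄ = 1188.0000 − 0.577 × 169.8333 = 1090.0062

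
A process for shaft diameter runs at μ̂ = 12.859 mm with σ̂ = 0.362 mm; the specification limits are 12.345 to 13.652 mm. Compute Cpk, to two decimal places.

0.47

Cpu = (USL − μ̂) / (3σ̂) = (13.652 − 12.859) / (3 × 0.362) = 0.7302; Cpl = (μ̂ − LSL) / (3σ̂) = (12.859 − 12.345) / (3 × 0.362) = 0.4733; Cpk = min(Cpu, Cpl) = 0.4733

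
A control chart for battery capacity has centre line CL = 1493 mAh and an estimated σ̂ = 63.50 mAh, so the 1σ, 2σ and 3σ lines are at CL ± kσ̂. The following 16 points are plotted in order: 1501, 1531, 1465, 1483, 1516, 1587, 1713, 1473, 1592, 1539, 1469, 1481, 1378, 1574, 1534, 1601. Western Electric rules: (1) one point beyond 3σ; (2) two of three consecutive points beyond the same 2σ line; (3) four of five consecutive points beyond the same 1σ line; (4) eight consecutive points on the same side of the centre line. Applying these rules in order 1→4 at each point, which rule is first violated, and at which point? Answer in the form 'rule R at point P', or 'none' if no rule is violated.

rule 1 at point 7

Zone of each point (C = within 1σ̂, B = 1σ̂–2σ̂, A = 2σ̂–3σ̂, * = beyond 3σ̂; sign = side of CL): 1:+C, 2:+C, 3:-C, 4:-C, 5:+C, 6:+B, 7:+*, 8:-C, 9:+B, 10:+C, 11:-C, 12:-C, 13:-B, 14:+B, 15:+C, 16:+B
Rule 1 (one point beyond the 3σ limits) is satisfied at point 7.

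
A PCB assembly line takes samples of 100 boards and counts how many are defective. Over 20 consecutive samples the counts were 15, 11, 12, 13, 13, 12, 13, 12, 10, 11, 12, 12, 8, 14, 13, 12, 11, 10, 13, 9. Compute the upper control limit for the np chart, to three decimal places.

21.478

p̄ = Σdᵢ / (k·n) = 236 / (20 × 100) = 0.11800
UCL = np̄ + 3·√(np̄(1−p̄)) = 11.8000 + 3 × √(11.8000×0.88200) = 11.8000 + 3 × 3.2261 = 21.4782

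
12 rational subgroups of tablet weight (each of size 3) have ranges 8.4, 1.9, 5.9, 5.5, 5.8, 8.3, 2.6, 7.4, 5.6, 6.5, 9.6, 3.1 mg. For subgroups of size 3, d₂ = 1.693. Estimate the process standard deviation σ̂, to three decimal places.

R̄ = (8.4 + 1.9 + 5.9 + 5.5 + 5.8 + 8.3 + 2.6 + 7.4 + 5.6 + 6.5 + 9.6 + 3.1) / 12 = 5.8833
σ̂ = R̄ / d₂ = 5.8833 / 1.693 = 3.4751

3.475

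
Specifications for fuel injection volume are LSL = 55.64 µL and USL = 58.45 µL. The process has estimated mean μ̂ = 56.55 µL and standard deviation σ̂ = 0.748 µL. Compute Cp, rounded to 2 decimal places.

0.63

Cp = (USL − LSL) / (6σ̂) = (58.45 − 55.64) / (6 × 0.748) = 2.8100 / 4.4880 = 0.6261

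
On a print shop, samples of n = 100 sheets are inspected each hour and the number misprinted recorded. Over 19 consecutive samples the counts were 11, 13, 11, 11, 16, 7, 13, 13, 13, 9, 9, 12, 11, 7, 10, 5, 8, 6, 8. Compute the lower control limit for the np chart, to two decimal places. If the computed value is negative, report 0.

1.10

p̄ = Σdᵢ / (k·n) = 193 / (19 × 100) = 0.10158
LCL = np̄ − 3·√(np̄(1−p̄)) = 10.1579 − 3 × 3.0209 = 1.0951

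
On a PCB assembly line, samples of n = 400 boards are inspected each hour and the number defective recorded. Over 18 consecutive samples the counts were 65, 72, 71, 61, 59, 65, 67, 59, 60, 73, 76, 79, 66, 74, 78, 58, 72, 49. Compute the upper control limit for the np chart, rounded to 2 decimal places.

89.28

p̄ = Σdᵢ / (k·n) = 1204 / (18 × 400) = 0.16722
UCL = np̄ + 3·√(np̄(1−p̄)) = 66.8889 + 3 × √(66.8889×0.83278) = 66.8889 + 3 × 7.4635 = 89.2793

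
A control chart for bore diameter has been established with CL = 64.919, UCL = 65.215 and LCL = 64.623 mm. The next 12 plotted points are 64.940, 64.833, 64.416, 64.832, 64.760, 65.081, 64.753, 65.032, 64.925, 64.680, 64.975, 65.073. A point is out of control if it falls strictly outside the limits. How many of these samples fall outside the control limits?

1

Compare each point to [64.623, 65.215]: sample 3 = 64.416 < LCL.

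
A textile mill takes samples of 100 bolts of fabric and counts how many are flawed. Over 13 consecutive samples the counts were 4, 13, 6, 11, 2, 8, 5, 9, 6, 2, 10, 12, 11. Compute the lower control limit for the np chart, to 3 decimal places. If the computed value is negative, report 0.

0.000

p̄ = Σdᵢ / (k·n) = 99 / (13 × 100) = 0.07615
LCL = np̄ − 3·√(np̄(1−p̄)) = 7.6154 − 3 × 2.6524 = -0.3419 → 0 (negative, so LCL = 0)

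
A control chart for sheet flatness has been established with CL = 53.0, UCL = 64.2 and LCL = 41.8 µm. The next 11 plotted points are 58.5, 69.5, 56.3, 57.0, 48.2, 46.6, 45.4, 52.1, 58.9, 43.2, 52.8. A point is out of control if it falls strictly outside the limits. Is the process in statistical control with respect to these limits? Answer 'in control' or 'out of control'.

Compare each point to [41.8, 64.2]: sample 2 = 69.5 > UCL.

out of control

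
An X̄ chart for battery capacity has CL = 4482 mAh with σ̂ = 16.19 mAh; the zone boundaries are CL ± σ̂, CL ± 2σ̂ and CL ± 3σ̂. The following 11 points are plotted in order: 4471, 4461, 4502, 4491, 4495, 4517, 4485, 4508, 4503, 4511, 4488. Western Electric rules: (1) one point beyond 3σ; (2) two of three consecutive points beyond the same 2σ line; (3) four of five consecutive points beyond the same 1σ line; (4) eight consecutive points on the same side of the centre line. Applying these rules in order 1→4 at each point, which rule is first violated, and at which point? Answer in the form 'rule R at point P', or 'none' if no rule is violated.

Zone of each point (C = within 1σ̂, B = 1σ̂–2σ̂, A = 2σ̂–3σ̂, * = beyond 3σ̂; sign = side of CL): 1:-C, 2:-B, 3:+B, 4:+C, 5:+C, 6:+A, 7:+C, 8:+B, 9:+B, 10:+B, 11:+C
Rule 3 (four of five consecutive points beyond the same 1σ limit) is satisfied at point 10.

rule 3 at point 10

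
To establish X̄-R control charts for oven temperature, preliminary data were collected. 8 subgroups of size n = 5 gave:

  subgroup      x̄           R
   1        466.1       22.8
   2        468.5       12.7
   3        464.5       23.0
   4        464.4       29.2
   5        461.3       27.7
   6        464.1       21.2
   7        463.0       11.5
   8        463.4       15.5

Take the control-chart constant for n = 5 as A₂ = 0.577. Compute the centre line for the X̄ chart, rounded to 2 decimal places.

464.41

X̄̄ = (466.1 + 468.5 + 464.5 + 464.4 + 461.3 + 464.1 + 463.0 + 463.4) / 8 = 3715.3000 / 8 = 464.4125
CL = X̄̄ = 464.4125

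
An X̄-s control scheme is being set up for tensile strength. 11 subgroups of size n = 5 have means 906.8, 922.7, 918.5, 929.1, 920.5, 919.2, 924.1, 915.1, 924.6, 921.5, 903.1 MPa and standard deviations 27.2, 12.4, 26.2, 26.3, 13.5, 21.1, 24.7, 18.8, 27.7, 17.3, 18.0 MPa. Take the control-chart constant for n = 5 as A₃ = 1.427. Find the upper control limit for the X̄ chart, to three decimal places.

X̄̄ = (906.8 + 922.7 + 918.5 + 929.1 + 920.5 + 919.2 + 924.1 + 915.1 + 924.6 + 921.5 + 903.1) / 11 = 918.6545
s̄ = (27.2 + 12.4 + 26.2 + 26.3 + 13.5 + 21.1 + 24.7 + 18.8 + 27.7 + 17.3 + 18.0) / 11 = 21.2000
UCL = X̄̄ + A₃·s̄ = 918.6545 + 1.427 × 21.2000 = 948.9069

948.907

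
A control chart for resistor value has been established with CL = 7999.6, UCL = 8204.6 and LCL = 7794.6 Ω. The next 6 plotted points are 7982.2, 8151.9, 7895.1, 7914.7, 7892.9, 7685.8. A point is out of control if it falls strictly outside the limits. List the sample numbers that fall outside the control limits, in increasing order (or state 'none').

Compare each point to [7794.6, 8204.6]: sample 6 = 7685.8 < LCL.

6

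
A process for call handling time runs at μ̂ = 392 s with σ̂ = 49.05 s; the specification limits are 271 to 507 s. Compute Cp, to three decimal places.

0.802

Cp = (USL − LSL) / (6σ̂) = (507 − 271) / (6 × 49.05) = 236.0000 / 294.3000 = 0.8019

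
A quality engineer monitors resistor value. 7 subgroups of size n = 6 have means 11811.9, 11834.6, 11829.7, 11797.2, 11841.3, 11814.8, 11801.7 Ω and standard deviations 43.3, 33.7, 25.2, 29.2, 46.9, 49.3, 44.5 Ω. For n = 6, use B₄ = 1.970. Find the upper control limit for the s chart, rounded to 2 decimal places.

76.58

s̄ = (43.3 + 33.7 + 25.2 + 29.2 + 46.9 + 49.3 + 44.5) / 7 = 38.8714
UCL_s = B₄·s̄ = 1.970 × 38.8714 = 76.5767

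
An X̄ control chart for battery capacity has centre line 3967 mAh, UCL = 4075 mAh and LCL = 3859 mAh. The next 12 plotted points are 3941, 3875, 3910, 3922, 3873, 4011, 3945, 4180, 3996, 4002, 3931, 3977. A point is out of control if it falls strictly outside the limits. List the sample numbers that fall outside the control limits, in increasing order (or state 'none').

Compare each point to [3859, 4075]: sample 8 = 4180 > UCL.

8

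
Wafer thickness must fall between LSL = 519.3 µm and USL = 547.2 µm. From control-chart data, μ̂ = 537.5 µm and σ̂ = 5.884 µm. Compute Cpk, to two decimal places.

0.55

Cpu = (USL − μ̂) / (3σ̂) = (547.2 − 537.5) / (3 × 5.884) = 0.5495; Cpl = (μ̂ − LSL) / (3σ̂) = (537.5 − 519.3) / (3 × 5.884) = 1.0310; Cpk = min(Cpu, Cpl) = 0.5495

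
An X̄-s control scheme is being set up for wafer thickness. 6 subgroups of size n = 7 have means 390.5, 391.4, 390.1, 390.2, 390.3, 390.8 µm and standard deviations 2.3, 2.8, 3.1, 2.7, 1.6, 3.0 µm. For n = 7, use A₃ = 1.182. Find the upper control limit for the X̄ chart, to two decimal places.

393.60

X̄̄ = (390.5 + 391.4 + 390.1 + 390.2 + 390.3 + 390.8) / 6 = 390.5500
s̄ = (2.3 + 2.8 + 3.1 + 2.7 + 1.6 + 3.0) / 6 = 2.5833
UCL = X̄̄ + A₃·s̄ = 390.5500 + 1.182 × 2.5833 = 393.6035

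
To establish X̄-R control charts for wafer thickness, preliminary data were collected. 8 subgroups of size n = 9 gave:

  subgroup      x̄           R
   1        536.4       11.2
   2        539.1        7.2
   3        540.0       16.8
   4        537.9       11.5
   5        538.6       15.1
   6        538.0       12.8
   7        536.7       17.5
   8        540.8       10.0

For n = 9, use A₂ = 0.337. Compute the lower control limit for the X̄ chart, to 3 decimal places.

534.137

X̄̄ = (536.4 + 539.1 + 540.0 + 537.9 + 538.6 + 538.0 + 536.7 + 540.8) / 8 = 4307.5000 / 8 = 538.4375
R̄ = (11.2 + 7.2 + 16.8 + 11.5 + 15.1 + 12.8 + 17.5 + 10.0) / 8 = 102.1000 / 8 = 12.7625
LCL = X̄̄ − A₂·R̄ = 538.4375 − 0.337 × 12.7625 = 534.1365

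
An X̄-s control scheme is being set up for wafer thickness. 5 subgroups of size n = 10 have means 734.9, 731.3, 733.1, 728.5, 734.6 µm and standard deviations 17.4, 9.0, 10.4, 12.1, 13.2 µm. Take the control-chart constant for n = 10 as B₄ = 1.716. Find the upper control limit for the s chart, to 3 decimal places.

21.313

s̄ = (17.4 + 9.0 + 10.4 + 12.1 + 13.2) / 5 = 12.4200
UCL_s = B₄·s̄ = 1.716 × 12.4200 = 21.3127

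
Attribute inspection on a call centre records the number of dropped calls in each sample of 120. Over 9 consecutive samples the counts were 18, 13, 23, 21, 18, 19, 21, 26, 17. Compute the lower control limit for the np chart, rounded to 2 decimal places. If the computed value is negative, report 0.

7.42

p̄ = Σdᵢ / (k·n) = 176 / (9 × 120) = 0.16296
LCL = np̄ − 3·√(np̄(1−p̄)) = 19.5556 − 3 × 4.0458 = 7.4181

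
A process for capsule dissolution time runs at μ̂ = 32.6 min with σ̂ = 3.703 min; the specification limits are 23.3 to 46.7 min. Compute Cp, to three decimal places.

1.053

Cp = (USL − LSL) / (6σ̂) = (46.7 − 23.3) / (6 × 3.703) = 23.4000 / 22.2180 = 1.0532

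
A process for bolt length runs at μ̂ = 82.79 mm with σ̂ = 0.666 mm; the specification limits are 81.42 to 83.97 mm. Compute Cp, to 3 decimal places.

Cp = (USL − LSL) / (6σ̂) = (83.97 − 81.42) / (6 × 0.666) = 2.5500 / 3.9960 = 0.6381

0.638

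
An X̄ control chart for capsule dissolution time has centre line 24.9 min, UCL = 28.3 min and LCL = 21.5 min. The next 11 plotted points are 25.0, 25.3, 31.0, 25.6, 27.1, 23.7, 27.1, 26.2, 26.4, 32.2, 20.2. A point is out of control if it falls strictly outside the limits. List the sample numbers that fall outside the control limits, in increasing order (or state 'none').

Compare each point to [21.5, 28.3]: sample 3 = 31.0 > UCL; sample 10 = 32.2 > UCL; sample 11 = 20.2 < LCL.

3, 10, 11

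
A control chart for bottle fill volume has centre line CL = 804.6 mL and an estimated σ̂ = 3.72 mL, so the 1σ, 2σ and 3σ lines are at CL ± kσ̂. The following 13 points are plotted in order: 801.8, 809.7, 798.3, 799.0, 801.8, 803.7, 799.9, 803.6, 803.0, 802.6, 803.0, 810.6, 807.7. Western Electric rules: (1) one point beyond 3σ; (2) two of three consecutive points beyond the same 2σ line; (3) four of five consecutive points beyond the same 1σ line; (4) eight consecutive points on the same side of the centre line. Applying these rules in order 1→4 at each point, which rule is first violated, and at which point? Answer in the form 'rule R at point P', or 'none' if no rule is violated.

Zone of each point (C = within 1σ̂, B = 1σ̂–2σ̂, A = 2σ̂–3σ̂, * = beyond 3σ̂; sign = side of CL): 1:-C, 2:+B, 3:-B, 4:-B, 5:-C, 6:-C, 7:-B, 8:-C, 9:-C, 10:-C, 11:-C, 12:+B, 13:+C
Rule 4 (eight consecutive points on the same side of the centre line) is satisfied at point 10.

rule 4 at point 10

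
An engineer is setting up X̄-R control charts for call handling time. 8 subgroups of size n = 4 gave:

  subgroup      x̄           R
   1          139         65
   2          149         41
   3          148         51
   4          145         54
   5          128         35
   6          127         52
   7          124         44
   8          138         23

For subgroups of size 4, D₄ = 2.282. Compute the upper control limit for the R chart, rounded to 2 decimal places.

104.12

R̄ = (65 + 41 + 51 + 54 + 35 + 52 + 44 + 23) / 8 = 365.0000 / 8 = 45.6250
UCL_R = D₄·R̄ = 2.282 × 45.6250 = 104.1163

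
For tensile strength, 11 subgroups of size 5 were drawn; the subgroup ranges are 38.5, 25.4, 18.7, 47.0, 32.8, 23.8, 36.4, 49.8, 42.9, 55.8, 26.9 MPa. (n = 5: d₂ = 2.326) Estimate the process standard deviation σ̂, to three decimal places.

R̄ = (38.5 + 25.4 + 18.7 + 47.0 + 32.8 + 23.8 + 36.4 + 49.8 + 42.9 + 55.8 + 26.9) / 11 = 36.1818
σ̂ = R̄ / d₂ = 36.1818 / 2.326 = 15.5554

15.555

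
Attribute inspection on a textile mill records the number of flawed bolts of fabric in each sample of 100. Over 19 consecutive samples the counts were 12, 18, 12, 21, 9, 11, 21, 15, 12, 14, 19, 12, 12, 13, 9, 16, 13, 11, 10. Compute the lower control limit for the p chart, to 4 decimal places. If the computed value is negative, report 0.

p̄ = Σdᵢ / (k·n) = 260 / (19 × 100) = 0.13684
LCL = p̄ − 3·√(p̄(1−p̄)/n) = 0.13684 − 3 × 0.03437 = 0.03374

0.0337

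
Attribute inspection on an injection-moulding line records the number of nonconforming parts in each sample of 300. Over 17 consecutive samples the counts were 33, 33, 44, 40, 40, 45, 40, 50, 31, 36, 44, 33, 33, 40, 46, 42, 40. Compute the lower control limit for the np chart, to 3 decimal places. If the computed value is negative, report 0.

p̄ = Σdᵢ / (k·n) = 670 / (17 × 300) = 0.13137
LCL = np̄ − 3·√(np̄(1−p̄)) = 39.4118 − 3 × 5.8510 = 21.8588

21.859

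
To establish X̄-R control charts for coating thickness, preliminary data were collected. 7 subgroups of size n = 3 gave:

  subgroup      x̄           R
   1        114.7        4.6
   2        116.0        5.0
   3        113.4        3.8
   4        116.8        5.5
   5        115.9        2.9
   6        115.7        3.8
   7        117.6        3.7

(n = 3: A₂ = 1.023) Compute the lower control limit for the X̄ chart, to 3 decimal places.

X̄̄ = (114.7 + 116.0 + 113.4 + 116.8 + 115.9 + 115.7 + 117.6) / 7 = 810.1000 / 7 = 115.7286
R̄ = (4.6 + 5.0 + 3.8 + 5.5 + 2.9 + 3.8 + 3.7) / 7 = 29.3000 / 7 = 4.1857
LCL = X̄̄ − A₂·R̄ = 115.7286 − 1.023 × 4.1857 = 111.4466

111.447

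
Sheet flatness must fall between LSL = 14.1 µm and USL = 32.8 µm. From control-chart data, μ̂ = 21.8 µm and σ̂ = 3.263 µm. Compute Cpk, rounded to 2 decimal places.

Cpu = (USL − μ̂) / (3σ̂) = (32.8 − 21.8) / (3 × 3.263) = 1.1237; Cpl = (μ̂ − LSL) / (3σ̂) = (21.8 − 14.1) / (3 × 3.263) = 0.7866; Cpk = min(Cpu, Cpl) = 0.7866

0.79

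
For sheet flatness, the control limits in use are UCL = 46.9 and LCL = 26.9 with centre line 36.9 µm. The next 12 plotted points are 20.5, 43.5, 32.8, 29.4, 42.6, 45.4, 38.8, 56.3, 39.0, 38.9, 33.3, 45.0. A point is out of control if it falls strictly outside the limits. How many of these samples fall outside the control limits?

Compare each point to [26.9, 46.9]: sample 1 = 20.5 < LCL; sample 8 = 56.3 > UCL.

2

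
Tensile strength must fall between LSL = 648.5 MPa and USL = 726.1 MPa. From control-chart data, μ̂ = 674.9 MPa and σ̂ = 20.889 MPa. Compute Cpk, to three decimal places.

Cpu = (USL − μ̂) / (3σ̂) = (726.1 − 674.9) / (3 × 20.889) = 0.8170; Cpl = (μ̂ − LSL) / (3σ̂) = (674.9 − 648.5) / (3 × 20.889) = 0.4213; Cpk = min(Cpu, Cpl) = 0.4213

0.421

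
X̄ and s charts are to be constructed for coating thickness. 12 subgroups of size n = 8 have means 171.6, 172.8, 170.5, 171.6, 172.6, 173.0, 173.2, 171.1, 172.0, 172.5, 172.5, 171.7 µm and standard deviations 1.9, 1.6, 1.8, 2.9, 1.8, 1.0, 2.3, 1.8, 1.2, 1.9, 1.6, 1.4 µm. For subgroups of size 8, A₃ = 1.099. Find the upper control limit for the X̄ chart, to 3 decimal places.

X̄̄ = (171.6 + 172.8 + 170.5 + 171.6 + 172.6 + 173.0 + 173.2 + 171.1 + 172.0 + 172.5 + 172.5 + 171.7) / 12 = 172.0917
s̄ = (1.9 + 1.6 + 1.8 + 2.9 + 1.8 + 1.0 + 2.3 + 1.8 + 1.2 + 1.9 + 1.6 + 1.4) / 12 = 1.7667
UCL = X̄̄ + A₃·s̄ = 172.0917 + 1.099 × 1.7667 = 174.0332

174.033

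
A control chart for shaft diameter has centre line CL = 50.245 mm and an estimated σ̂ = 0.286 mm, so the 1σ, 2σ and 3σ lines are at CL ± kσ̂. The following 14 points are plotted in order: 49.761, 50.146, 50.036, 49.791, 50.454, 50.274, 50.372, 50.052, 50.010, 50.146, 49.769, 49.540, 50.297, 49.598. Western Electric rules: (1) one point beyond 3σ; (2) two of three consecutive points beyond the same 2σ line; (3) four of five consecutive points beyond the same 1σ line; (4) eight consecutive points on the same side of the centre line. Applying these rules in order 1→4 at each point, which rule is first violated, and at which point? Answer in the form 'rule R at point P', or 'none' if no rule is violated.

Zone of each point (C = within 1σ̂, B = 1σ̂–2σ̂, A = 2σ̂–3σ̂, * = beyond 3σ̂; sign = side of CL): 1:-B, 2:-C, 3:-C, 4:-B, 5:+C, 6:+C, 7:+C, 8:-C, 9:-C, 10:-C, 11:-B, 12:-A, 13:+C, 14:-A
Rule 2 (two of three consecutive points beyond the same 2σ limit) is satisfied at point 14.

rule 2 at point 14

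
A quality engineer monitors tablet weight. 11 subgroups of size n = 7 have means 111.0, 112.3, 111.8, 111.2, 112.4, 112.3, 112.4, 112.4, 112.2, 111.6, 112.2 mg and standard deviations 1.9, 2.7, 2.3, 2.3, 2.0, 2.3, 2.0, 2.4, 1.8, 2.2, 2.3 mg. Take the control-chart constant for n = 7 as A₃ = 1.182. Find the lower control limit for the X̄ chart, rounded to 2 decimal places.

X̄̄ = (111.0 + 112.3 + 111.8 + 111.2 + 112.4 + 112.3 + 112.4 + 112.4 + 112.2 + 111.6 + 112.2) / 11 = 111.9818
s̄ = (1.9 + 2.7 + 2.3 + 2.3 + 2.0 + 2.3 + 2.0 + 2.4 + 1.8 + 2.2 + 2.3) / 11 = 2.2000
LCL = X̄̄ − A₃·s̄ = 111.9818 − 1.182 × 2.2000 = 109.3814

109.38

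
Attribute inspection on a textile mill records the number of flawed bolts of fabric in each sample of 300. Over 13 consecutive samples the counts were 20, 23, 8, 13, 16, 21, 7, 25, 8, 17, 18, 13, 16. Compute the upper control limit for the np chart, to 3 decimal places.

p̄ = Σdᵢ / (k·n) = 205 / (13 × 300) = 0.05256
UCL = np̄ + 3·√(np̄(1−p̄)) = 15.7692 + 3 × √(15.7692×0.94744) = 15.7692 + 3 × 3.8653 = 27.3650

27.365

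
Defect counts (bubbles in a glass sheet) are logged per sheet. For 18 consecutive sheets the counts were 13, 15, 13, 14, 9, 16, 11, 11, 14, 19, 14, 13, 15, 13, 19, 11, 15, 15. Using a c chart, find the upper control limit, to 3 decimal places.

25.069

c̄ = (13 + 15 + 13 + 14 + 9 + 16 + 11 + 11 + 14 + 19 + 14 + 13 + 15 + 13 + 19 + 11 + 15 + 15) / 18 = 250 / 18 = 13.8889
UCL = c̄ + 3√c̄ = 13.8889 + 3 × √13.8889 = 13.8889 + 3 × 3.7268 = 25.0692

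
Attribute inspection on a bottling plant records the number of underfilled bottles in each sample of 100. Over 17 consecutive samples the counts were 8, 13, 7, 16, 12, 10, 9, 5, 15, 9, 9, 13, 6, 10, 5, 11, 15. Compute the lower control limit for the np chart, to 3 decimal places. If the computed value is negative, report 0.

1.106

p̄ = Σdᵢ / (k·n) = 173 / (17 × 100) = 0.10176
LCL = np̄ − 3·√(np̄(1−p̄)) = 10.1765 − 3 × 3.0234 = 1.1063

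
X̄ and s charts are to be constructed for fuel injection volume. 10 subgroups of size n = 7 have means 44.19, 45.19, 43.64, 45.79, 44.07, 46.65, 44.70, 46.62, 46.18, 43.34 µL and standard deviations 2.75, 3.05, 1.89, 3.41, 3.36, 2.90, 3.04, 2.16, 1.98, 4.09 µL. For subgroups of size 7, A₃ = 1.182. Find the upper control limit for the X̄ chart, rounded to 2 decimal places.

X̄̄ = (44.19 + 45.19 + 43.64 + 45.79 + 44.07 + 46.65 + 44.70 + 46.62 + 46.18 + 43.34) / 10 = 45.0370
s̄ = (2.75 + 3.05 + 1.89 + 3.41 + 3.36 + 2.90 + 3.04 + 2.16 + 1.98 + 4.09) / 10 = 2.8630
UCL = X̄̄ + A₃·s̄ = 45.0370 + 1.182 × 2.8630 = 48.4211

48.42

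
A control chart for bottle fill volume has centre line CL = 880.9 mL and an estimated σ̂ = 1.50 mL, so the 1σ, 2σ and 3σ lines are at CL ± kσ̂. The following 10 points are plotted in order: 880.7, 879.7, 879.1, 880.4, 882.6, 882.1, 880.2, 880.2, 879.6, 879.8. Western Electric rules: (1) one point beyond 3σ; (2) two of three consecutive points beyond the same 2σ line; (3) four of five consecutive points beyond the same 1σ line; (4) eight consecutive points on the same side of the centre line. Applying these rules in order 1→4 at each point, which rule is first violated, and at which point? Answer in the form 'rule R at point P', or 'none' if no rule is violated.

none

Zone of each point (C = within 1σ̂, B = 1σ̂–2σ̂, A = 2σ̂–3σ̂, * = beyond 3σ̂; sign = side of CL): 1:-C, 2:-C, 3:-B, 4:-C, 5:+B, 6:+C, 7:-C, 8:-C, 9:-C, 10:-C
No rule fires across all 10 points.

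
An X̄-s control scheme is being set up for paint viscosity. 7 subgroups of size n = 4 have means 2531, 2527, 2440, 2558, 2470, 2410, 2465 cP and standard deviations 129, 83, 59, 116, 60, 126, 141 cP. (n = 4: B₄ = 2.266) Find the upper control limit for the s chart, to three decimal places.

231.132

s̄ = (129 + 83 + 59 + 116 + 60 + 126 + 141) / 7 = 102.0000
UCL_s = B₄·s̄ = 2.266 × 102.0000 = 231.1320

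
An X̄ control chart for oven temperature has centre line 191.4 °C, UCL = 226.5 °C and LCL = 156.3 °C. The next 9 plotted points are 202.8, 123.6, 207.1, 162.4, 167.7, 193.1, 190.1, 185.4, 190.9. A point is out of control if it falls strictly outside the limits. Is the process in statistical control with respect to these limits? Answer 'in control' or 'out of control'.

out of control

Compare each point to [156.3, 226.5]: sample 2 = 123.6 < LCL.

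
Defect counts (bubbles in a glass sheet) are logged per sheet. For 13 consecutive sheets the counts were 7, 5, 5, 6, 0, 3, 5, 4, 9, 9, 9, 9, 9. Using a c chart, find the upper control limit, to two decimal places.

c̄ = (7 + 5 + 5 + 6 + 0 + 3 + 5 + 4 + 9 + 9 + 9 + 9 + 9) / 13 = 80 / 13 = 6.1538
UCL = c̄ + 3√c̄ = 6.1538 + 3 × √6.1538 = 6.1538 + 3 × 2.4807 = 13.5959

13.60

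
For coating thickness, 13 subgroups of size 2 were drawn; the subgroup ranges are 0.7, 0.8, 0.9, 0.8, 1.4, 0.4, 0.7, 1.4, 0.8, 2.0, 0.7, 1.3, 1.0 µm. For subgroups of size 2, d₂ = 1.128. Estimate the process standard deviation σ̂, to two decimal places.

0.88

R̄ = (0.7 + 0.8 + 0.9 + 0.8 + 1.4 + 0.4 + 0.7 + 1.4 + 0.8 + 2.0 + 0.7 + 1.3 + 1.0) / 13 = 0.9923
σ̂ = R̄ / d₂ = 0.9923 / 1.128 = 0.8797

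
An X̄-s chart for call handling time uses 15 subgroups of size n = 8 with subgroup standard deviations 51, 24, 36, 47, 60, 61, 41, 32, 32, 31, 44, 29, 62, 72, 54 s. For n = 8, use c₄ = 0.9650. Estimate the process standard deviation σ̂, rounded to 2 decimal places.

46.70

s̄ = (51 + 24 + 36 + 47 + 60 + 61 + 41 + 32 + 32 + 31 + 44 + 29 + 62 + 72 + 54) / 15 = 45.0667
σ̂ = s̄ / c₄ = 45.0667 / 0.9650 = 46.7012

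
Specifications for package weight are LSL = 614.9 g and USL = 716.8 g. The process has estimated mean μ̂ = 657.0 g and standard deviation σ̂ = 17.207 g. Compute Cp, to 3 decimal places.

0.987

Cp = (USL − LSL) / (6σ̂) = (716.8 − 614.9) / (6 × 17.207) = 101.9000 / 103.2420 = 0.9870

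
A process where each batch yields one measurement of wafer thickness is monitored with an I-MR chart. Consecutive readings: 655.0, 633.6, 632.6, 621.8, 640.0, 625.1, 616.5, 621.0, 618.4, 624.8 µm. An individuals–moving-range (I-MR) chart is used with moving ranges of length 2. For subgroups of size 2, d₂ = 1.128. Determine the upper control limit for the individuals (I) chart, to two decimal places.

X̄ = (655.0 + 633.6 + 632.6 + 621.8 + 640.0 + 625.1 + 616.5 + 621.0 + 618.4 + 624.8) / 10 = 628.8800
Moving ranges: 21.4, 1.0, 10.8, 18.2, 14.9, 8.6, 4.5, 2.6, 6.4; M̄R̄ = 88.4000 / 9 = 9.8222
UCL = X̄ + 3·M̄R̄/d₂ = 628.8800 + 3 × 9.8222 / 1.128 = 655.0029

655.00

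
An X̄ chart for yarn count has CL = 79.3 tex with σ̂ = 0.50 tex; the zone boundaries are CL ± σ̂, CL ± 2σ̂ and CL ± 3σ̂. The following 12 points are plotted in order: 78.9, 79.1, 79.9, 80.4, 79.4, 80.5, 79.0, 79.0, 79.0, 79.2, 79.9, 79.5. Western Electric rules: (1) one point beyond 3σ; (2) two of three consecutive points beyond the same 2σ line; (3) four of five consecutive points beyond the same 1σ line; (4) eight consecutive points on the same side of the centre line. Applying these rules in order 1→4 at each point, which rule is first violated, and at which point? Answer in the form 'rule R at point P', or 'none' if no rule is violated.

rule 2 at point 6

Zone of each point (C = within 1σ̂, B = 1σ̂–2σ̂, A = 2σ̂–3σ̂, * = beyond 3σ̂; sign = side of CL): 1:-C, 2:-C, 3:+B, 4:+A, 5:+C, 6:+A, 7:-C, 8:-C, 9:-C, 10:-C, 11:+B, 12:+C
Rule 2 (two of three consecutive points beyond the same 2σ limit) is satisfied at point 6.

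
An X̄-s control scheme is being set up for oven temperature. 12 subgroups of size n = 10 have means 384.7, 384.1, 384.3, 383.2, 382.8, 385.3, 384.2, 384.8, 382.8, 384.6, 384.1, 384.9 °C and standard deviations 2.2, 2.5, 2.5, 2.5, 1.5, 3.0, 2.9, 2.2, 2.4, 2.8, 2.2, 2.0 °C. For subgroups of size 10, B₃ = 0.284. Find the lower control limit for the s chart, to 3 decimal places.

s̄ = (2.2 + 2.5 + 2.5 + 2.5 + 1.5 + 3.0 + 2.9 + 2.2 + 2.4 + 2.8 + 2.2 + 2.0) / 12 = 2.3917
LCL_s = B₃·s̄ = 0.284 × 2.3917 = 0.6792

0.679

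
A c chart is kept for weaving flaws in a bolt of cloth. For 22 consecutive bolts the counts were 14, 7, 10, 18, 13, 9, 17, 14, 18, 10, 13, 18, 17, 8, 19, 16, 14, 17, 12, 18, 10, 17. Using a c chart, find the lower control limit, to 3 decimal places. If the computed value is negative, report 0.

2.802

c̄ = (14 + 7 + 10 + 18 + 13 + 9 + 17 + 14 + 18 + 10 + 13 + 18 + 17 + 8 + 19 + 16 + 14 + 17 + 12 + 18 + 10 + 17) / 22 = 309 / 22 = 14.0455
LCL = c̄ − 3√c̄ = 14.0455 − 3 × 3.7477 = 2.8023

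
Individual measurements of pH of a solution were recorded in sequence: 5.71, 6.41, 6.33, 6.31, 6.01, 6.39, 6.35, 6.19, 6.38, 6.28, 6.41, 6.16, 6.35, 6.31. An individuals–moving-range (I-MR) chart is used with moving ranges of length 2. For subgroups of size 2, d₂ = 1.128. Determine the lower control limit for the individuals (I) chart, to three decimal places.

X̄ = (5.71 + 6.41 + 6.33 + 6.31 + 6.01 + 6.39 + 6.35 + 6.19 + 6.38 + 6.28 + 6.41 + 6.16 + 6.35 + 6.31) / 14 = 6.2564
Moving ranges: 0.70, 0.08, 0.02, 0.30, 0.38, 0.04, 0.16, 0.19, 0.10, 0.13, 0.25, 0.19, 0.04; M̄R̄ = 2.5800 / 13 = 0.1985
LCL = X̄ − 3·M̄R̄/d₂ = 6.2564 − 3 × 0.1985 / 1.128 = 5.7286

5.729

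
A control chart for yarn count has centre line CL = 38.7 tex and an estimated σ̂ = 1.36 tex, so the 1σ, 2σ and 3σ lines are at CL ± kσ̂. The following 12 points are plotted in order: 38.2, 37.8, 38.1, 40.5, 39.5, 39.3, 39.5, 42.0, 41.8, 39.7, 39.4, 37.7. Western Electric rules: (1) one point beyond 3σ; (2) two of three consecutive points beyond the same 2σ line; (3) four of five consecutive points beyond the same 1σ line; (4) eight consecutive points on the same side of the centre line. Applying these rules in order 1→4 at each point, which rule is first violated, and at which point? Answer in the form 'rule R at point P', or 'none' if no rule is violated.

Zone of each point (C = within 1σ̂, B = 1σ̂–2σ̂, A = 2σ̂–3σ̂, * = beyond 3σ̂; sign = side of CL): 1:-C, 2:-C, 3:-C, 4:+B, 5:+C, 6:+C, 7:+C, 8:+A, 9:+A, 10:+C, 11:+C, 12:-C
Rule 2 (two of three consecutive points beyond the same 2σ limit) is satisfied at point 9.

rule 2 at point 9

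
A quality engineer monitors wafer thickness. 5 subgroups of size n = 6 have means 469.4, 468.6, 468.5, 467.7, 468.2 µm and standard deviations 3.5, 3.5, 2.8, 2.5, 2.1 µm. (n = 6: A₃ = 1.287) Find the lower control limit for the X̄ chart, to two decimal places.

X̄̄ = (469.4 + 468.6 + 468.5 + 467.7 + 468.2) / 5 = 468.4800
s̄ = (3.5 + 3.5 + 2.8 + 2.5 + 2.1) / 5 = 2.8800
LCL = X̄̄ − A₃·s̄ = 468.4800 − 1.287 × 2.8800 = 464.7734

464.77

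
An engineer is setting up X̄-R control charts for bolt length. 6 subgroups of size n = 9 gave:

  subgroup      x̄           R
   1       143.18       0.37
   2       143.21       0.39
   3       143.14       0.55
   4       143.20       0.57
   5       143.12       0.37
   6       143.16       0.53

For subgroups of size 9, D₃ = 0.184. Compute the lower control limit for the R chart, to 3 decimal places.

R̄ = (0.37 + 0.39 + 0.55 + 0.57 + 0.37 + 0.53) / 6 = 2.7800 / 6 = 0.4633
LCL_R = D₃·R̄ = 0.184 × 0.4633 = 0.0853

0.085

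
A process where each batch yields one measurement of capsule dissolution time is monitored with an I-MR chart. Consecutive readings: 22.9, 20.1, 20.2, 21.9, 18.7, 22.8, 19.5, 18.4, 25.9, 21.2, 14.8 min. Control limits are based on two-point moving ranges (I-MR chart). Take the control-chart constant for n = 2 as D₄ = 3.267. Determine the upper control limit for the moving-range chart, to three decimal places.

11.402

Moving ranges: 2.8, 0.1, 1.7, 3.2, 4.1, 3.3, 1.1, 7.5, 4.7, 6.4; M̄R̄ = 34.9000 / 10 = 3.4900
UCL_MR = D₄·M̄R̄ = 3.267 × 3.4900 = 11.4018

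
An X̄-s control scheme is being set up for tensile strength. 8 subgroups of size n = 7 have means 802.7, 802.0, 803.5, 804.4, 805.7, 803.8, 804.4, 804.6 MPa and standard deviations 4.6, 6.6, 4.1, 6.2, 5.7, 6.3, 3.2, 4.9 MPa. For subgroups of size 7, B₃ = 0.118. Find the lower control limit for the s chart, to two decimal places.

s̄ = (4.6 + 6.6 + 4.1 + 6.2 + 5.7 + 6.3 + 3.2 + 4.9) / 8 = 5.2000
LCL_s = B₃·s̄ = 0.118 × 5.2000 = 0.6136

0.61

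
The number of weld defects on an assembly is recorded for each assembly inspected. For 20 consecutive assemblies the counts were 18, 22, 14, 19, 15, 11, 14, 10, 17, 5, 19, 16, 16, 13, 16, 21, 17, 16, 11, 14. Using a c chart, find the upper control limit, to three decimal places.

c̄ = (18 + 22 + 14 + 19 + 15 + 11 + 14 + 10 + 17 + 5 + 19 + 16 + 16 + 13 + 16 + 21 + 17 + 16 + 11 + 14) / 20 = 304 / 20 = 15.2000
UCL = c̄ + 3√c̄ = 15.2000 + 3 × √15.2000 = 15.2000 + 3 × 3.8987 = 26.8962

26.896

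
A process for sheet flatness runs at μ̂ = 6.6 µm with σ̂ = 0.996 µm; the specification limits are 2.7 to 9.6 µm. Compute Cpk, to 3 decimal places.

Cpu = (USL − μ̂) / (3σ̂) = (9.6 − 6.6) / (3 × 0.996) = 1.0040; Cpl = (μ̂ − LSL) / (3σ̂) = (6.6 − 2.7) / (3 × 0.996) = 1.3052; Cpk = min(Cpu, Cpl) = 1.0040

1.004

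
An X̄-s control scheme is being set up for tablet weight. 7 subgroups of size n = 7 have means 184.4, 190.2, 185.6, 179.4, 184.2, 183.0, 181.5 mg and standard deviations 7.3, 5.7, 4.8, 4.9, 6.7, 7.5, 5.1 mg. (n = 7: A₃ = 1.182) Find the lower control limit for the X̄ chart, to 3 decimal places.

176.951

X̄̄ = (184.4 + 190.2 + 185.6 + 179.4 + 184.2 + 183.0 + 181.5) / 7 = 184.0429
s̄ = (7.3 + 5.7 + 4.8 + 4.9 + 6.7 + 7.5 + 5.1) / 7 = 6.0000
LCL = X̄̄ − A₃·s̄ = 184.0429 − 1.182 × 6.0000 = 176.9509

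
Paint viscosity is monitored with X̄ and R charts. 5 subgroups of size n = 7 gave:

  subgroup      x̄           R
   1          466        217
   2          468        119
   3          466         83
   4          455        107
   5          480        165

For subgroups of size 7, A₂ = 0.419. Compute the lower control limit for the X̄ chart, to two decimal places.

409.09

X̄̄ = (466 + 468 + 466 + 455 + 480) / 5 = 2335.0000 / 5 = 467.0000
R̄ = (217 + 119 + 83 + 107 + 165) / 5 = 691.0000 / 5 = 138.2000
LCL = X̄̄ − A₂·R̄ = 467.0000 − 0.419 × 138.2000 = 409.0942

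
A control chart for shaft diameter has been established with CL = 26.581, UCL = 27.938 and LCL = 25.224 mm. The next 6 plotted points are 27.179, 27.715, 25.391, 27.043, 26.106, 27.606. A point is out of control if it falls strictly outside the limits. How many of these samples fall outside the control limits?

0

All 6 points lie within [25.224, 27.938].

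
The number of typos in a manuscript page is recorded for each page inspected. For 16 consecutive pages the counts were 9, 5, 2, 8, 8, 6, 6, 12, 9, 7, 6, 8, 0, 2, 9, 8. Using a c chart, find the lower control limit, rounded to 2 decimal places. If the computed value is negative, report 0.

0.00

c̄ = (9 + 5 + 2 + 8 + 8 + 6 + 6 + 12 + 9 + 7 + 6 + 8 + 0 + 2 + 9 + 8) / 16 = 105 / 16 = 6.5625
LCL = c̄ − 3√c̄ = 6.5625 − 3 × 2.5617 = -1.1227 → 0 (cannot be negative)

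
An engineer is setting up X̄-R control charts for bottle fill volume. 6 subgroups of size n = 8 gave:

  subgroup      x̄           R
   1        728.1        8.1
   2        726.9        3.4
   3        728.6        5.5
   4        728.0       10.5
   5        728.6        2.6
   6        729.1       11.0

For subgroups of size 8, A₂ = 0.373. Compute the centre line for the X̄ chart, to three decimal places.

728.217

X̄̄ = (728.1 + 726.9 + 728.6 + 728.0 + 728.6 + 729.1) / 6 = 4369.3000 / 6 = 728.2167
CL = X̄̄ = 728.2167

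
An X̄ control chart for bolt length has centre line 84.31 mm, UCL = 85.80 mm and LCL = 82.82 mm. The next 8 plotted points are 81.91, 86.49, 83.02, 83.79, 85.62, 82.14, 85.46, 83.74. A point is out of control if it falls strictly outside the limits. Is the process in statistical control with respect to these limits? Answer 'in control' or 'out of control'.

Compare each point to [82.82, 85.80]: sample 1 = 81.91 < LCL; sample 2 = 86.49 > UCL; sample 6 = 82.14 < LCL.

out of control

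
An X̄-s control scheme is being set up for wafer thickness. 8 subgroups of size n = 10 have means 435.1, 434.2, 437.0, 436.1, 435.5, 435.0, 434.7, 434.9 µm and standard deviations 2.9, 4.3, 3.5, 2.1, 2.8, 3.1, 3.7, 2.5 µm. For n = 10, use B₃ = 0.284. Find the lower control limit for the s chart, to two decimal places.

s̄ = (2.9 + 4.3 + 3.5 + 2.1 + 2.8 + 3.1 + 3.7 + 2.5) / 8 = 3.1125
LCL_s = B₃·s̄ = 0.284 × 3.1125 = 0.8839

0.88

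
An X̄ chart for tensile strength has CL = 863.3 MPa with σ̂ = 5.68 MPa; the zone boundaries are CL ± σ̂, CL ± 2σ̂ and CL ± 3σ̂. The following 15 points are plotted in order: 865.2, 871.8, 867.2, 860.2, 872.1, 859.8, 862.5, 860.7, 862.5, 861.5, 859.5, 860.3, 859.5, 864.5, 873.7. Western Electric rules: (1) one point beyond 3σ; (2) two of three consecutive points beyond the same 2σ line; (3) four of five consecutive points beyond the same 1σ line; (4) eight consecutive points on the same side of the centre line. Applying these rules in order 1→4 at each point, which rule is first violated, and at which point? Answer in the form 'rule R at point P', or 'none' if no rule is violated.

Zone of each point (C = within 1σ̂, B = 1σ̂–2σ̂, A = 2σ̂–3σ̂, * = beyond 3σ̂; sign = side of CL): 1:+C, 2:+B, 3:+C, 4:-C, 5:+B, 6:-C, 7:-C, 8:-C, 9:-C, 10:-C, 11:-C, 12:-C, 13:-C, 14:+C, 15:+B
Rule 4 (eight consecutive points on the same side of the centre line) is satisfied at point 13.

rule 4 at point 13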